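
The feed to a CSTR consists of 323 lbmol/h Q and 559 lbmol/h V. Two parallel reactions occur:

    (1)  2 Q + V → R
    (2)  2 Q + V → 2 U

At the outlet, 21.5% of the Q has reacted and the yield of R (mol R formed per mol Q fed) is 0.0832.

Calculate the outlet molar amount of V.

Yield of R: 1ξ₁ / 323 = 0.0832 → ξ₁ = 26.87 lbmol/h.
Conversion of Q: 2ξ₁ + 2ξ₂ = 0.215 × 323 = 69.44 → ξ₂ = 7.849 lbmol/h.
Outlet amounts (n = n₀ + Σ ν·ξ):
  Q: 323 − 2(26.87) − 2(7.849) = 253.6
  V: 559 − 1(26.87) − 1(7.849) = 524.3
  R: 0 + 1(26.87) = 26.87
  U: 0 + 2(7.849) = 15.7

524 lbmol/h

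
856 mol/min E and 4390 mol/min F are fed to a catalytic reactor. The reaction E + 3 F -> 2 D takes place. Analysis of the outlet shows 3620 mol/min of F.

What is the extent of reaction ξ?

ξ = 257 mol/min

For F: n = n₀ − 3ξ → 3620 = 4390 − 3ξ, giving ξ = 256.7 mol/min.
Outlet amounts (n = n₀ + ν ξ):
  E: 856 − 1(256.7) = 599.3
  F: 4390 − 3(256.7) = 3620
  D: 0 + 2(256.7) = 513.3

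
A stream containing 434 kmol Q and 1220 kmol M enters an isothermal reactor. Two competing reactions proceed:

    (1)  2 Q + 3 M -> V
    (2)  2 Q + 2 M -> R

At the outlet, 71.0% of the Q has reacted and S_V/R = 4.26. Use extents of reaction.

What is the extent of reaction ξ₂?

ξ₂ = 29.3 kmol

Conversion of Q: Q consumed = 0.71 × 434 = 308.1 kmol = 2ξ₁ + 2ξ₂.
Selectivity: 1ξ₁ / (1ξ₂) = 4.26 → ξ₁ = 4.26 ξ₂.
Substitute: (2·4.26 + 2) ξ₂ = 308.1 → ξ₂ = 29.29 kmol, ξ₁ = 124.8 kmol.
Outlet amounts (n = n₀ + Σ ν·ξ):
  Q: 434 − 2(124.8) − 2(29.29) = 125.9
  M: 1220 − 3(124.8) − 2(29.29) = 787.1
  V: 0 + 1(124.8) = 124.8
  R: 0 + 1(29.29) = 29.29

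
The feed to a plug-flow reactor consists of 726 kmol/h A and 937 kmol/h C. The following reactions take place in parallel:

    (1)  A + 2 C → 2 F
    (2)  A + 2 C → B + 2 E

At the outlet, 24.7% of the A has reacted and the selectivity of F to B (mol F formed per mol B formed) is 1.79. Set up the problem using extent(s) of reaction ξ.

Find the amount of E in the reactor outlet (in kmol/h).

189 kmol/h

Conversion of A: A consumed = 0.247 × 726 = 179.3 kmol/h = 1ξ₁ + 1ξ₂.
Selectivity: 2ξ₁ / (1ξ₂) = 1.79 → ξ₁ = 0.895 ξ₂.
Substitute: (1·0.895 + 1) ξ₂ = 179.3 → ξ₂ = 94.63 kmol/h, ξ₁ = 84.69 kmol/h.
Outlet amounts (n = n₀ + Σ ν·ξ):
  A: 726 − 1(84.69) − 1(94.63) = 546.7
  C: 937 − 2(84.69) − 2(94.63) = 578.4
  F: 0 + 2(84.69) = 169.4
  B: 0 + 1(94.63) = 94.63
  E: 0 + 2(94.63) = 189.3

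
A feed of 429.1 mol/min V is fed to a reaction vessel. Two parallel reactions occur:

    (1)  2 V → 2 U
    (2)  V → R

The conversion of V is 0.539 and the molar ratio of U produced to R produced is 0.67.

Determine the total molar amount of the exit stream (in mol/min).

429 mol/min

Conversion of V: V consumed = 0.539 × 429.1 = 231.3 mol/min = 2ξ₁ + 1ξ₂.
Selectivity: 2ξ₁ / (1ξ₂) = 0.67 → ξ₁ = 0.335 ξ₂.
Substitute: (2·0.335 + 1) ξ₂ = 231.3 → ξ₂ = 138.5 mol/min, ξ₁ = 46.4 mol/min.
Outlet amounts (n = n₀ + Σ ν·ξ):
  V: 429.1 − 2(46.4) − 1(138.5) = 197.8
  U: 0 + 2(46.4) = 92.79
  R: 0 + 1(138.5) = 138.5
Total out = 197.8 + 92.79 + 138.5 = 429.1 mol/min.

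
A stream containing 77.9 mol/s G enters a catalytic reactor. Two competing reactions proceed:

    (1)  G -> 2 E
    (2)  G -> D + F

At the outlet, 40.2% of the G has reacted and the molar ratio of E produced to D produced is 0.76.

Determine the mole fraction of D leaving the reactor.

Conversion of G: G consumed = 0.402 × 77.9 = 31.32 mol/s = 1ξ₁ + 1ξ₂.
Selectivity: 2ξ₁ / (1ξ₂) = 0.76 → ξ₁ = 0.38 ξ₂.
Substitute: (1·0.38 + 1) ξ₂ = 31.32 → ξ₂ = 22.69 mol/s, ξ₁ = 8.623 mol/s.
Outlet amounts (n = n₀ + Σ ν·ξ):
  G: 77.9 − 1(8.623) − 1(22.69) = 46.58
  E: 0 + 2(8.623) = 17.25
  D: 0 + 1(22.69) = 22.69
  F: 0 + 1(22.69) = 22.69
Total out = 109.2 mol/s; y_D = 22.69 / 109.2 = 0.2078.

0.208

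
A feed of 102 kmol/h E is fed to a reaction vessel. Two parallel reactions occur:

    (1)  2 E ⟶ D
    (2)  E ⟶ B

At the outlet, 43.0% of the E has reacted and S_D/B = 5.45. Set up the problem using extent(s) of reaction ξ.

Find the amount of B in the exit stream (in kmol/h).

3.69 kmol/h

Conversion of E: E consumed = 0.43 × 102 = 43.86 kmol/h = 2ξ₁ + 1ξ₂.
Selectivity: 1ξ₁ / (1ξ₂) = 5.45 → ξ₁ = 5.45 ξ₂.
Substitute: (2·5.45 + 1) ξ₂ = 43.86 → ξ₂ = 3.686 kmol/h, ξ₁ = 20.09 kmol/h.
Outlet amounts (n = n₀ + Σ ν·ξ):
  E: 102 − 2(20.09) − 1(3.686) = 58.14
  D: 0 + 1(20.09) = 20.09
  B: 0 + 1(3.686) = 3.686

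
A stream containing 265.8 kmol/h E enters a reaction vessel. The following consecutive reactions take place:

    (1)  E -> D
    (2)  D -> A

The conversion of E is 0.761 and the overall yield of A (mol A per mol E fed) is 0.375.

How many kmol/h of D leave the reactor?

103 kmol/h

Conversion of E: E consumed = 1ξ₁ = 0.761 × 265.8 → ξ₁ = 202.3 kmol/h.
Yield of A: 1ξ₂ / 265.8 = 0.375 → ξ₂ = 99.68 kmol/h.
Outlet amounts (n = n₀ + Σ ν·ξ):
  E: 265.8 − 1(202.3) = 63.53
  D: 0 + 1(202.3) − 1(99.68) = 102.6
  A: 0 + 1(99.68) = 99.68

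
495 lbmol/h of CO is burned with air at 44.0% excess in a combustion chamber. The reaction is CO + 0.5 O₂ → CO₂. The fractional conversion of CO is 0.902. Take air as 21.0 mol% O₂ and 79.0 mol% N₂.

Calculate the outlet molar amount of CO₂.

446 lbmol/h

Stoichiometric O₂ = 0.5 × 495 = 247.5 lbmol/h; O₂ fed = 247.5 × 1.440 = 356.4 lbmol/h.
N₂ fed = 356.4 × 79/21 = 1341 lbmol/h.
Fuel reacted = 0.902 × 495 → ξ = 446.5 lbmol/h.
Outlet (n = n₀ + ν ξ):
  CO: 495 − 1(446.5) = 48.51
  O₂: 356.4 − 0.5(446.5) = 133.2
  N₂: 1341 (inert)
  CO₂: 0 + 1(446.5) = 446.5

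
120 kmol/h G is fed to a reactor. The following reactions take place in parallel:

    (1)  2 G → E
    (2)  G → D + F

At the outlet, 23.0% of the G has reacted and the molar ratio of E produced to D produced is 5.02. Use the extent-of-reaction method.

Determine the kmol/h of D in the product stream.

2.5 kmol/h

Conversion of G: G consumed = 0.23 × 120 = 27.6 kmol/h = 2ξ₁ + 1ξ₂.
Selectivity: 1ξ₁ / (1ξ₂) = 5.02 → ξ₁ = 5.02 ξ₂.
Substitute: (2·5.02 + 1) ξ₂ = 27.6 → ξ₂ = 2.5 kmol/h, ξ₁ = 12.55 kmol/h.
Outlet amounts (n = n₀ + Σ ν·ξ):
  G: 120 − 2(12.55) − 1(2.5) = 92.4
  E: 0 + 1(12.55) = 12.55
  D: 0 + 1(2.5) = 2.5
  F: 0 + 1(2.5) = 2.5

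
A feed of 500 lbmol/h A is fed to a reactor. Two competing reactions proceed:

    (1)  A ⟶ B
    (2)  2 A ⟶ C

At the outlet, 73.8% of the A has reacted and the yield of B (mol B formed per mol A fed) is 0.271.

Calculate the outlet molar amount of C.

Yield of B: 1ξ₁ / 500 = 0.271 → ξ₁ = 135.5 lbmol/h.
Conversion of A: 1ξ₁ + 2ξ₂ = 0.738 × 500 = 369 → ξ₂ = 116.8 lbmol/h.
Outlet amounts (n = n₀ + Σ ν·ξ):
  A: 500 − 1(135.5) − 2(116.8) = 131
  B: 0 + 1(135.5) = 135.5
  C: 0 + 1(116.8) = 116.8

117 lbmol/h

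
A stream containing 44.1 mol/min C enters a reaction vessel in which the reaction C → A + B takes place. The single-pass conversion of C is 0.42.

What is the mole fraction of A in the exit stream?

0.296

C reacted = 0.42 × 44.1 = 18.52 mol/min; ν_C = −1, so ξ = 18.52/1 = 18.52 mol/min.
Outlet amounts (n = n₀ + ν ξ):
  C: 44.1 − 1(18.52) = 25.58
  A: 0 + 1(18.52) = 18.52
  B: 0 + 1(18.52) = 18.52
Total out = 62.62 mol/min; y_A = 18.52 / 62.62 = 0.2958.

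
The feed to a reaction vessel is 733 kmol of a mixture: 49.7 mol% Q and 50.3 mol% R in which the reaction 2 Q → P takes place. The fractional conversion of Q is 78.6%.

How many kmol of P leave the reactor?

Q reacted = 0.786 × 364.3 = 286.3 kmol; ν_Q = −2, so ξ = 286.3/2 = 143.2 kmol.
Outlet amounts (n = n₀ + ν ξ):
  Q: 364.3 − 2(143.2) = 77.96
  P: 0 + 1(143.2) = 143.2
  R: 368.7 (inert)

143 kmol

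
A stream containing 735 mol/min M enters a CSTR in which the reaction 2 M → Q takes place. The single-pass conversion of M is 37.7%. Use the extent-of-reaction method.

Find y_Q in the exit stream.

M reacted = 0.377 × 735 = 277.1 mol/min; ν_M = −2, so ξ = 277.1/2 = 138.5 mol/min.
Outlet amounts (n = n₀ + ν ξ):
  M: 735 − 2(138.5) = 457.9
  Q: 0 + 1(138.5) = 138.5
Total out = 596.5 mol/min; y_Q = 138.5 / 596.5 = 0.2323.

0.232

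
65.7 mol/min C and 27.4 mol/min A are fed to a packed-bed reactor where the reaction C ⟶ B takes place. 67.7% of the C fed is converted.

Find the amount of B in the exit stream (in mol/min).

C reacted = 0.677 × 65.7 = 44.48 mol/min; ν_C = −1, so ξ = 44.48/1 = 44.48 mol/min.
Outlet amounts (n = n₀ + ν ξ):
  C: 65.7 − 1(44.48) = 21.22
  B: 0 + 1(44.48) = 44.48
  A: 27.4 (inert)

44.5 mol/min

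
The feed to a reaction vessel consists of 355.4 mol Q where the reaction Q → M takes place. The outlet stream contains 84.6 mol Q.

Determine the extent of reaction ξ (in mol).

For Q: n = n₀ − 1ξ → 84.6 = 355.4 − 1ξ, giving ξ = 270.8 mol.
Outlet amounts (n = n₀ + ν ξ):
  Q: 355.4 − 1(270.8) = 84.6
  M: 0 + 1(270.8) = 270.8

ξ = 271 mol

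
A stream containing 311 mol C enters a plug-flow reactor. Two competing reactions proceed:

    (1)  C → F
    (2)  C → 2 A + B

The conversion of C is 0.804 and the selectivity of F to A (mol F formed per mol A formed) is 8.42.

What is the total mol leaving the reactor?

Conversion of C: C consumed = 0.804 × 311 = 250 mol = 1ξ₁ + 1ξ₂.
Selectivity: 1ξ₁ / (2ξ₂) = 8.42 → ξ₁ = 16.84 ξ₂.
Substitute: (1·16.84 + 1) ξ₂ = 250 → ξ₂ = 14.02 mol, ξ₁ = 236 mol.
Outlet amounts (n = n₀ + Σ ν·ξ):
  C: 311 − 1(236) − 1(14.02) = 60.96
  F: 0 + 1(236) = 236
  A: 0 + 2(14.02) = 28.03
  B: 0 + 1(14.02) = 14.02
Total out = 60.96 + 236 + 28.03 + 14.02 = 339 mol.

339 mol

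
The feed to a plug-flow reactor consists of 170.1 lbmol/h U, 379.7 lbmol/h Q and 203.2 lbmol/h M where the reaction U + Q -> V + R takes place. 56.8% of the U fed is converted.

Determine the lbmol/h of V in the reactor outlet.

U reacted = 0.568 × 170.1 = 96.62 lbmol/h; ν_U = −1, so ξ = 96.62/1 = 96.62 lbmol/h.
Outlet amounts (n = n₀ + ν ξ):
  U: 170.1 − 1(96.62) = 73.48
  Q: 379.7 − 1(96.62) = 283.1
  V: 0 + 1(96.62) = 96.62
  R: 0 + 1(96.62) = 96.62
  M: 203.2 (inert)

96.6 lbmol/h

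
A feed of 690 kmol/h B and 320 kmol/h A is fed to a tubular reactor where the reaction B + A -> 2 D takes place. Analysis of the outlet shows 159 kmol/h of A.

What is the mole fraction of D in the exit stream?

0.319

For A: n = n₀ − 1ξ → 159 = 320 − 1ξ, giving ξ = 161 kmol/h.
Outlet amounts (n = n₀ + ν ξ):
  B: 690 − 1(161) = 529
  A: 320 − 1(161) = 159
  D: 0 + 2(161) = 322
Total out = 1010 kmol/h; y_D = 322 / 1010 = 0.3188.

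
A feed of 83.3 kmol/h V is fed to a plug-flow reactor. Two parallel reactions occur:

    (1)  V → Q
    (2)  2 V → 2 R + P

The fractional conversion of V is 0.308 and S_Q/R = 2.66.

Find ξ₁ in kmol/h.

ξ₁ = 18.6 kmol/h

Conversion of V: V consumed = 0.308 × 83.3 = 25.66 kmol/h = 1ξ₁ + 2ξ₂.
Selectivity: 1ξ₁ / (2ξ₂) = 2.66 → ξ₁ = 5.32 ξ₂.
Substitute: (1·5.32 + 2) ξ₂ = 25.66 → ξ₂ = 3.505 kmol/h, ξ₁ = 18.65 kmol/h.
Outlet amounts (n = n₀ + Σ ν·ξ):
  V: 83.3 − 1(18.65) − 2(3.505) = 57.64
  Q: 0 + 1(18.65) = 18.65
  R: 0 + 2(3.505) = 7.01
  P: 0 + 1(3.505) = 3.505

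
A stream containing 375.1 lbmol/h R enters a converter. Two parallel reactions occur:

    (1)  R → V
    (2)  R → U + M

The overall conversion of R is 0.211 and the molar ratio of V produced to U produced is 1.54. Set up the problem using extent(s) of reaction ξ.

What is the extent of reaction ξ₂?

ξ₂ = 31.2 lbmol/h

Conversion of R: R consumed = 0.211 × 375.1 = 79.15 lbmol/h = 1ξ₁ + 1ξ₂.
Selectivity: 1ξ₁ / (1ξ₂) = 1.54 → ξ₁ = 1.54 ξ₂.
Substitute: (1·1.54 + 1) ξ₂ = 79.15 → ξ₂ = 31.16 lbmol/h, ξ₁ = 47.99 lbmol/h.
Outlet amounts (n = n₀ + Σ ν·ξ):
  R: 375.1 − 1(47.99) − 1(31.16) = 296
  V: 0 + 1(47.99) = 47.99
  U: 0 + 1(31.16) = 31.16
  M: 0 + 1(31.16) = 31.16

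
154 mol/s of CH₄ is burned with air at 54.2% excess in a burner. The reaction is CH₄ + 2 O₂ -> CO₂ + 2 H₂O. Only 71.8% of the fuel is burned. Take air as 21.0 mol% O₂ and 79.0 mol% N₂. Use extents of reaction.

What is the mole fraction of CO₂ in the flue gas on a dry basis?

Stoichiometric O₂ = 2 × 154 = 308 mol/s; O₂ fed = 308 × 1.542 = 474.9 mol/s.
N₂ fed = 474.9 × 79/21 = 1787 mol/s.
Fuel reacted = 0.718 × 154 → ξ = 110.6 mol/s.
Outlet (n = n₀ + ν ξ):
  CH₄: 154 − 1(110.6) = 43.43
  O₂: 474.9 − 2(110.6) = 253.8
  N₂: 1787 (inert)
  CO₂: 0 + 1(110.6) = 110.6
  H₂O: 0 + 2(110.6) = 221.1
Dry total = 2194 mol/s; y_CO₂ (dry) = 110.6 / 2194 = 0.05039.

0.0504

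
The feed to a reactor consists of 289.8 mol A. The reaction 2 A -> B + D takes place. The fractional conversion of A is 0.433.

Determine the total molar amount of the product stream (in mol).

A reacted = 0.433 × 289.8 = 125.5 mol; ν_A = −2, so ξ = 125.5/2 = 62.74 mol.
Outlet amounts (n = n₀ + ν ξ):
  A: 289.8 − 2(62.74) = 164.3
  B: 0 + 1(62.74) = 62.74
  D: 0 + 1(62.74) = 62.74
Total out = 164.3 + 62.74 + 62.74 = 289.8 mol.

290 mol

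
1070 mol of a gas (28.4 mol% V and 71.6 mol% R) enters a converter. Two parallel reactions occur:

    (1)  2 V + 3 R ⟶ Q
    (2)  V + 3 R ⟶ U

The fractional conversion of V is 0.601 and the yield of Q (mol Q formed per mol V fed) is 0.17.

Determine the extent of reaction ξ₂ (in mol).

ξ₂ = 79.3 mol

Yield of Q: 1ξ₁ / 303.9 = 0.17 → ξ₁ = 51.66 mol.
Conversion of V: 2ξ₁ + 1ξ₂ = 0.601 × 303.9 = 182.6 → ξ₂ = 79.31 mol.
Outlet amounts (n = n₀ + Σ ν·ξ):
  V: 303.9 − 2(51.66) − 1(79.31) = 121.2
  R: 766.1 − 3(51.66) − 3(79.31) = 373.2
  Q: 0 + 1(51.66) = 51.66
  U: 0 + 1(79.31) = 79.31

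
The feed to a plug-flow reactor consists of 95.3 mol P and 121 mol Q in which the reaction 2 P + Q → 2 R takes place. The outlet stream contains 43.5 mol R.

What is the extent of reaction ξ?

ξ = 21.8 mol

For R: n = n₀ + 2ξ → 43.5 = 0 + 2ξ, giving ξ = 21.75 mol.
Outlet amounts (n = n₀ + ν ξ):
  P: 95.3 − 2(21.75) = 51.8
  Q: 121 − 1(21.75) = 99.25
  R: 0 + 2(21.75) = 43.5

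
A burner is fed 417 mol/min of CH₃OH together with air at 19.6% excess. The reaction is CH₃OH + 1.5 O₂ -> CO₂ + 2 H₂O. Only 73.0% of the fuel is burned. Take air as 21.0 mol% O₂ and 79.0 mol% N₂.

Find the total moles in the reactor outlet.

Stoichiometric O₂ = 1.5 × 417 = 625.5 mol/min; O₂ fed = 625.5 × 1.196 = 748.1 mol/min.
N₂ fed = 748.1 × 79/21 = 2814 mol/min.
Fuel reacted = 0.73 × 417 → ξ = 304.4 mol/min.
Outlet (n = n₀ + ν ξ):
  CH₃OH: 417 − 1(304.4) = 112.6
  O₂: 748.1 − 1.5(304.4) = 291.5
  N₂: 2814 (inert)
  CO₂: 0 + 1(304.4) = 304.4
  H₂O: 0 + 2(304.4) = 608.8
Total out = 112.6 + 291.5 + 2814 + 304.4 + 608.8 = 4132 mol/min.

4130 mol/min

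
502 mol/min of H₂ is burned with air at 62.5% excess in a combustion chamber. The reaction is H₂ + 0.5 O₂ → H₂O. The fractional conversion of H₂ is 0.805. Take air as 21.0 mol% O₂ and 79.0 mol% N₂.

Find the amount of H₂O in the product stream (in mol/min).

Stoichiometric O₂ = 0.5 × 502 = 251 mol/min; O₂ fed = 251 × 1.625 = 407.9 mol/min.
N₂ fed = 407.9 × 79/21 = 1534 mol/min.
Fuel reacted = 0.805 × 502 → ξ = 404.1 mol/min.
Outlet (n = n₀ + ν ξ):
  H₂: 502 − 1(404.1) = 97.89
  O₂: 407.9 − 0.5(404.1) = 205.8
  N₂: 1534 (inert)
  H₂O: 0 + 1(404.1) = 404.1

404 mol/min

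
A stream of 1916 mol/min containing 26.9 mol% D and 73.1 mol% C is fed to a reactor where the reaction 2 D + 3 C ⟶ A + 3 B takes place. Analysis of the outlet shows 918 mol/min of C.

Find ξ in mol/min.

ξ = 161 mol/min

For C: n = n₀ − 3ξ → 918 = 1401 − 3ξ, giving ξ = 160.9 mol/min.
Outlet amounts (n = n₀ + ν ξ):
  D: 515.4 − 2(160.9) = 193.7
  C: 1401 − 3(160.9) = 918
  A: 0 + 1(160.9) = 160.9
  B: 0 + 3(160.9) = 482.6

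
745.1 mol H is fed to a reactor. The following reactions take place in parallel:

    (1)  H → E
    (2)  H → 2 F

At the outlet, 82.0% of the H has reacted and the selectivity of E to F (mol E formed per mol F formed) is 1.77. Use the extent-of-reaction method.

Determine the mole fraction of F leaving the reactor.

Conversion of H: H consumed = 0.82 × 745.1 = 611 mol = 1ξ₁ + 1ξ₂.
Selectivity: 1ξ₁ / (2ξ₂) = 1.77 → ξ₁ = 3.54 ξ₂.
Substitute: (1·3.54 + 1) ξ₂ = 611 → ξ₂ = 134.6 mol, ξ₁ = 476.4 mol.
Outlet amounts (n = n₀ + Σ ν·ξ):
  H: 745.1 − 1(476.4) − 1(134.6) = 134.1
  E: 0 + 1(476.4) = 476.4
  F: 0 + 2(134.6) = 269.2
Total out = 879.7 mol; y_F = 269.2 / 879.7 = 0.306.

0.306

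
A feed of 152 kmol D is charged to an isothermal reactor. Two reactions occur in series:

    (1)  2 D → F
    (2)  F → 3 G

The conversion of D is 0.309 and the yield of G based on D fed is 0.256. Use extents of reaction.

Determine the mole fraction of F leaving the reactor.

0.0681

Conversion of D: D consumed = 2ξ₁ = 0.309 × 152 → ξ₁ = 23.48 kmol.
Yield of G: 3ξ₂ / 152 = 0.256 → ξ₂ = 12.97 kmol.
Outlet amounts (n = n₀ + Σ ν·ξ):
  D: 152 − 2(23.48) = 105
  F: 0 + 1(23.48) − 1(12.97) = 10.51
  G: 0 + 3(12.97) = 38.91
Total out = 154.5 kmol; y_F = 10.51 / 154.5 = 0.06807.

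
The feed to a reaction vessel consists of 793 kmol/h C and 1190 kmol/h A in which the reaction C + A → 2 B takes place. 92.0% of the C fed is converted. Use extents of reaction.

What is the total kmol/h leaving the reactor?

C reacted = 0.92 × 793 = 729.6 kmol/h; ν_C = −1, so ξ = 729.6/1 = 729.6 kmol/h.
Outlet amounts (n = n₀ + ν ξ):
  C: 793 − 1(729.6) = 63.44
  A: 1190 − 1(729.6) = 460.4
  B: 0 + 2(729.6) = 1459
Total out = 63.44 + 460.4 + 1459 = 1983 kmol/h.

1980 kmol/h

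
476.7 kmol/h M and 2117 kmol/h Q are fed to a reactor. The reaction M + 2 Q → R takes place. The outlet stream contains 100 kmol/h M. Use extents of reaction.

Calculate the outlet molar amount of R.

For M: n = n₀ − 1ξ → 100 = 476.7 − 1ξ, giving ξ = 376.7 kmol/h.
Outlet amounts (n = n₀ + ν ξ):
  M: 476.7 − 1(376.7) = 100
  Q: 2117 − 2(376.7) = 1364
  R: 0 + 1(376.7) = 376.7

377 kmol/h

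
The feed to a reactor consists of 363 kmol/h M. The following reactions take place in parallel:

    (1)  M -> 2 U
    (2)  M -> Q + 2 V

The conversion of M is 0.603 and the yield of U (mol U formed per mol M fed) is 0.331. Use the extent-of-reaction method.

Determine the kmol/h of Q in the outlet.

Yield of U: 2ξ₁ / 363 = 0.331 → ξ₁ = 60.08 kmol/h.
Conversion of M: 1ξ₁ + 1ξ₂ = 0.603 × 363 = 218.9 → ξ₂ = 158.8 kmol/h.
Outlet amounts (n = n₀ + Σ ν·ξ):
  M: 363 − 1(60.08) − 1(158.8) = 144.1
  U: 0 + 2(60.08) = 120.2
  Q: 0 + 1(158.8) = 158.8
  V: 0 + 2(158.8) = 317.6

159 kmol/h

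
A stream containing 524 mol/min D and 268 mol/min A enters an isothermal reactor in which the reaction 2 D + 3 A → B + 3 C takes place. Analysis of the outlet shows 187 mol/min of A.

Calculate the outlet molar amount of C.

81 mol/min

For A: n = n₀ − 3ξ → 187 = 268 − 3ξ, giving ξ = 27 mol/min.
Outlet amounts (n = n₀ + ν ξ):
  D: 524 − 2(27) = 470
  A: 268 − 3(27) = 187
  B: 0 + 1(27) = 27
  C: 0 + 3(27) = 81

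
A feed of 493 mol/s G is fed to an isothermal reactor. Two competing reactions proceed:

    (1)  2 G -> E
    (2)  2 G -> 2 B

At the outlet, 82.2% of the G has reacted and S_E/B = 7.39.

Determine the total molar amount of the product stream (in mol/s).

303 mol/s

Conversion of G: G consumed = 0.822 × 493 = 405.2 mol/s = 2ξ₁ + 2ξ₂.
Selectivity: 1ξ₁ / (2ξ₂) = 7.39 → ξ₁ = 14.78 ξ₂.
Substitute: (2·14.78 + 2) ξ₂ = 405.2 → ξ₂ = 12.84 mol/s, ξ₁ = 189.8 mol/s.
Outlet amounts (n = n₀ + Σ ν·ξ):
  G: 493 − 2(189.8) − 2(12.84) = 87.75
  E: 0 + 1(189.8) = 189.8
  B: 0 + 2(12.84) = 25.68
Total out = 87.75 + 189.8 + 25.68 = 303.2 mol/s.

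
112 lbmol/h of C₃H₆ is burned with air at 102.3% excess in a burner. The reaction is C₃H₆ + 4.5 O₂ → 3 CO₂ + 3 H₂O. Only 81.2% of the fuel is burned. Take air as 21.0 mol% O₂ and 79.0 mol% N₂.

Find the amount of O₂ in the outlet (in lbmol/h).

610 lbmol/h

Stoichiometric O₂ = 4.5 × 112 = 504 lbmol/h; O₂ fed = 504 × 2.023 = 1020 lbmol/h.
N₂ fed = 1020 × 79/21 = 3836 lbmol/h.
Fuel reacted = 0.812 × 112 → ξ = 90.94 lbmol/h.
Outlet (n = n₀ + ν ξ):
  C₃H₆: 112 − 1(90.94) = 21.06
  O₂: 1020 − 4.5(90.94) = 610.3
  N₂: 3836 (inert)
  CO₂: 0 + 3(90.94) = 272.8
  H₂O: 0 + 3(90.94) = 272.8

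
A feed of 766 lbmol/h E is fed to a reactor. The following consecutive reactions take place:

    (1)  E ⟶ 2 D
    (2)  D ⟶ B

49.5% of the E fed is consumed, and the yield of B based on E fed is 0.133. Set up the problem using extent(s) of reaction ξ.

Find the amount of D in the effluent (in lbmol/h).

656 lbmol/h

Conversion of E: E consumed = 1ξ₁ = 0.495 × 766 → ξ₁ = 379.2 lbmol/h.
Yield of B: 1ξ₂ / 766 = 0.133 → ξ₂ = 101.9 lbmol/h.
Outlet amounts (n = n₀ + Σ ν·ξ):
  E: 766 − 1(379.2) = 386.8
  D: 0 + 2(379.2) − 1(101.9) = 656.5
  B: 0 + 1(101.9) = 101.9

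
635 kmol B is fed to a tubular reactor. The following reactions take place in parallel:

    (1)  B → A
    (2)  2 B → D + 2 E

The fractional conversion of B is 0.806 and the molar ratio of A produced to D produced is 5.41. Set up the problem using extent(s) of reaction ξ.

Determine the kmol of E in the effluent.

Conversion of B: B consumed = 0.806 × 635 = 511.8 kmol = 1ξ₁ + 2ξ₂.
Selectivity: 1ξ₁ / (1ξ₂) = 5.41 → ξ₁ = 5.41 ξ₂.
Substitute: (1·5.41 + 2) ξ₂ = 511.8 → ξ₂ = 69.07 kmol, ξ₁ = 373.7 kmol.
Outlet amounts (n = n₀ + Σ ν·ξ):
  B: 635 − 1(373.7) − 2(69.07) = 123.2
  A: 0 + 1(373.7) = 373.7
  D: 0 + 1(69.07) = 69.07
  E: 0 + 2(69.07) = 138.1

138 kmol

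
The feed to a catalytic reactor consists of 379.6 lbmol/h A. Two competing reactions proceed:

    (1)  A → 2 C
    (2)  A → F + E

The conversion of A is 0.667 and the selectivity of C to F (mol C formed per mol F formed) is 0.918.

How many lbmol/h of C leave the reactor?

Conversion of A: A consumed = 0.667 × 379.6 = 253.2 lbmol/h = 1ξ₁ + 1ξ₂.
Selectivity: 2ξ₁ / (1ξ₂) = 0.918 → ξ₁ = 0.459 ξ₂.
Substitute: (1·0.459 + 1) ξ₂ = 253.2 → ξ₂ = 173.5 lbmol/h, ξ₁ = 79.65 lbmol/h.
Outlet amounts (n = n₀ + Σ ν·ξ):
  A: 379.6 − 1(79.65) − 1(173.5) = 126.4
  C: 0 + 2(79.65) = 159.3
  F: 0 + 1(173.5) = 173.5
  E: 0 + 1(173.5) = 173.5

159 lbmol/h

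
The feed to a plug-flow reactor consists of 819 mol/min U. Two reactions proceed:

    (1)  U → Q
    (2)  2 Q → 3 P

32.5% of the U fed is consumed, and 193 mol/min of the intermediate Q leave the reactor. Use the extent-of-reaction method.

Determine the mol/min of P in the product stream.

110 mol/min

Conversion of U: U consumed = 1ξ₁ = 0.325 × 819 → ξ₁ = 266.2 mol/min.
Q balance: n_Q = 0 + 1ξ₁ − 2ξ₂ = 193 → ξ₂ = (1·266.2 − 193)/2 = 36.59 mol/min.
Outlet amounts (n = n₀ + Σ ν·ξ):
  U: 819 − 1(266.2) = 552.8
  Q: 0 + 1(266.2) − 2(36.59) = 193
  P: 0 + 3(36.59) = 109.8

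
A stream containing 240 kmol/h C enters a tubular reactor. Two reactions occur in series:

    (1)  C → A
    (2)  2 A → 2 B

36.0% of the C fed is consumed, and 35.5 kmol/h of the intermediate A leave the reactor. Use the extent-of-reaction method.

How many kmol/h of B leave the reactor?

Conversion of C: C consumed = 1ξ₁ = 0.36 × 240 → ξ₁ = 86.4 kmol/h.
A balance: n_A = 0 + 1ξ₁ − 2ξ₂ = 35.5 → ξ₂ = (1·86.4 − 35.5)/2 = 25.45 kmol/h.
Outlet amounts (n = n₀ + Σ ν·ξ):
  C: 240 − 1(86.4) = 153.6
  A: 0 + 1(86.4) − 2(25.45) = 35.5
  B: 0 + 2(25.45) = 50.9

50.9 kmol/h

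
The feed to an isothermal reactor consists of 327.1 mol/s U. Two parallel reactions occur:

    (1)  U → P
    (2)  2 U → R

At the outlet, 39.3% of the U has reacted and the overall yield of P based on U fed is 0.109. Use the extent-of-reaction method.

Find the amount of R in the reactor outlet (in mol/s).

46.4 mol/s

Yield of P: 1ξ₁ / 327.1 = 0.109 → ξ₁ = 35.65 mol/s.
Conversion of U: 1ξ₁ + 2ξ₂ = 0.393 × 327.1 = 128.6 → ξ₂ = 46.45 mol/s.
Outlet amounts (n = n₀ + Σ ν·ξ):
  U: 327.1 − 1(35.65) − 2(46.45) = 198.5
  P: 0 + 1(35.65) = 35.65
  R: 0 + 1(46.45) = 46.45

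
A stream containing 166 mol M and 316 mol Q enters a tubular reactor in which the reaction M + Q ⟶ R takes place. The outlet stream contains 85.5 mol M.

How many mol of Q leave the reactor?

For M: n = n₀ − 1ξ → 85.5 = 166 − 1ξ, giving ξ = 80.5 mol.
Outlet amounts (n = n₀ + ν ξ):
  M: 166 − 1(80.5) = 85.5
  Q: 316 − 1(80.5) = 235.5
  R: 0 + 1(80.5) = 80.5

236 mol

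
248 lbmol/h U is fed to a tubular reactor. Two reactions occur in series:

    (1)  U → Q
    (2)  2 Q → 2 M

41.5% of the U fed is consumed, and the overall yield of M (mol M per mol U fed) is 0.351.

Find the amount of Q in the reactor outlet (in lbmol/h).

15.9 lbmol/h

Conversion of U: U consumed = 1ξ₁ = 0.415 × 248 → ξ₁ = 102.9 lbmol/h.
Yield of M: 2ξ₂ / 248 = 0.351 → ξ₂ = 43.52 lbmol/h.
Outlet amounts (n = n₀ + Σ ν·ξ):
  U: 248 − 1(102.9) = 145.1
  Q: 0 + 1(102.9) − 2(43.52) = 15.87
  M: 0 + 2(43.52) = 87.05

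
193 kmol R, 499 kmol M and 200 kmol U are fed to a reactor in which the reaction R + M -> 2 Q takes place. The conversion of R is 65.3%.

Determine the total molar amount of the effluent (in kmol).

R reacted = 0.653 × 193 = 126 kmol; ν_R = −1, so ξ = 126/1 = 126 kmol.
Outlet amounts (n = n₀ + ν ξ):
  R: 193 − 1(126) = 66.97
  M: 499 − 1(126) = 373
  Q: 0 + 2(126) = 252.1
  U: 200 (inert)
Total out = 66.97 + 373 + 252.1 + 200 = 892 kmol.

892 kmol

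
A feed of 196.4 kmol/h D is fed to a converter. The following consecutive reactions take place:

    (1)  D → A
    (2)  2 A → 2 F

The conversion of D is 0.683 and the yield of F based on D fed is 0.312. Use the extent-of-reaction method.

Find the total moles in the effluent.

Conversion of D: D consumed = 1ξ₁ = 0.683 × 196.4 → ξ₁ = 134.1 kmol/h.
Yield of F: 2ξ₂ / 196.4 = 0.312 → ξ₂ = 30.64 kmol/h.
Outlet amounts (n = n₀ + Σ ν·ξ):
  D: 196.4 − 1(134.1) = 62.26
  A: 0 + 1(134.1) − 2(30.64) = 72.86
  F: 0 + 2(30.64) = 61.28
Total out = 62.26 + 72.86 + 61.28 = 196.4 kmol/h.

196 kmol/h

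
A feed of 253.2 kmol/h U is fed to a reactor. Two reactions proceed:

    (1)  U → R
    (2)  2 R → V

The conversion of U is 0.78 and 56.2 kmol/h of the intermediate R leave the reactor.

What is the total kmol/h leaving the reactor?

Conversion of U: U consumed = 1ξ₁ = 0.78 × 253.2 → ξ₁ = 197.5 kmol/h.
R balance: n_R = 0 + 1ξ₁ − 2ξ₂ = 56.2 → ξ₂ = (1·197.5 − 56.2)/2 = 70.65 kmol/h.
Outlet amounts (n = n₀ + Σ ν·ξ):
  U: 253.2 − 1(197.5) = 55.7
  R: 0 + 1(197.5) − 2(70.65) = 56.2
  V: 0 + 1(70.65) = 70.65
Total out = 55.7 + 56.2 + 70.65 = 182.6 kmol/h.

183 kmol/h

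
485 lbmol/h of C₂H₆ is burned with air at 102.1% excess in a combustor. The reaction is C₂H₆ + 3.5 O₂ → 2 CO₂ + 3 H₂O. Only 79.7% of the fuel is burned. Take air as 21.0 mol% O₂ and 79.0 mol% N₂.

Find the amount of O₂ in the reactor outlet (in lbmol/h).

Stoichiometric O₂ = 3.5 × 485 = 1698 lbmol/h; O₂ fed = 1698 × 2.021 = 3431 lbmol/h.
N₂ fed = 3431 × 79/21 = 12910 lbmol/h.
Fuel reacted = 0.797 × 485 → ξ = 386.5 lbmol/h.
Outlet (n = n₀ + ν ξ):
  C₂H₆: 485 − 1(386.5) = 98.45
  O₂: 3431 − 3.5(386.5) = 2078
  N₂: 12910 (inert)
  CO₂: 0 + 2(386.5) = 773.1
  H₂O: 0 + 3(386.5) = 1160

2080 lbmol/h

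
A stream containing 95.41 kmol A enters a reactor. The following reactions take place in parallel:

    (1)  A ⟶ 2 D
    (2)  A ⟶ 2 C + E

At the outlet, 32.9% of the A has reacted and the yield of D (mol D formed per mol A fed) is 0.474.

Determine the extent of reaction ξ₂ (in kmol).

ξ₂ = 8.78 kmol

Yield of D: 2ξ₁ / 95.41 = 0.474 → ξ₁ = 22.61 kmol.
Conversion of A: 1ξ₁ + 1ξ₂ = 0.329 × 95.41 = 31.39 → ξ₂ = 8.778 kmol.
Outlet amounts (n = n₀ + Σ ν·ξ):
  A: 95.41 − 1(22.61) − 1(8.778) = 64.02
  D: 0 + 2(22.61) = 45.22
  C: 0 + 2(8.778) = 17.56
  E: 0 + 1(8.778) = 8.778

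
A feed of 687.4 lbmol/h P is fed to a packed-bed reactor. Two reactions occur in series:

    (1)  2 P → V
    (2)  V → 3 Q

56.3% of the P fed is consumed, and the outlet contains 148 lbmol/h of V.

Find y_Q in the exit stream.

Conversion of P: P consumed = 2ξ₁ = 0.563 × 687.4 → ξ₁ = 193.5 lbmol/h.
V balance: n_V = 0 + 1ξ₁ − 1ξ₂ = 148 → ξ₂ = (1·193.5 − 148)/1 = 45.5 lbmol/h.
Outlet amounts (n = n₀ + Σ ν·ξ):
  P: 687.4 − 2(193.5) = 300.4
  V: 0 + 1(193.5) − 1(45.5) = 148
  Q: 0 + 3(45.5) = 136.5
Total out = 584.9 lbmol/h; y_Q = 136.5 / 584.9 = 0.2334.

0.233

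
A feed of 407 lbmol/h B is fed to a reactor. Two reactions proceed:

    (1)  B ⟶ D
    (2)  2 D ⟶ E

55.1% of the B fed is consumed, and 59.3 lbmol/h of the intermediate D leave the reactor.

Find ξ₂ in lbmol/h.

Conversion of B: B consumed = 1ξ₁ = 0.551 × 407 → ξ₁ = 224.3 lbmol/h.
D balance: n_D = 0 + 1ξ₁ − 2ξ₂ = 59.3 → ξ₂ = (1·224.3 − 59.3)/2 = 82.48 lbmol/h.
Outlet amounts (n = n₀ + Σ ν·ξ):
  B: 407 − 1(224.3) = 182.7
  D: 0 + 1(224.3) − 2(82.48) = 59.3
  E: 0 + 1(82.48) = 82.48

ξ₂ = 82.5 lbmol/h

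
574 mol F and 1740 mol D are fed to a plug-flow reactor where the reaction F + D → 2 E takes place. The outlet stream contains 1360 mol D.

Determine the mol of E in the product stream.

For D: n = n₀ − 1ξ → 1360 = 1740 − 1ξ, giving ξ = 380 mol.
Outlet amounts (n = n₀ + ν ξ):
  F: 574 − 1(380) = 194
  D: 1740 − 1(380) = 1360
  E: 0 + 2(380) = 760

760 mol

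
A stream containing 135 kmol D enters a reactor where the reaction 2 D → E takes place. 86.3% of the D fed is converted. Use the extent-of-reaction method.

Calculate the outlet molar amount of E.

D reacted = 0.863 × 135 = 116.5 kmol; ν_D = −2, so ξ = 116.5/2 = 58.25 kmol.
Outlet amounts (n = n₀ + ν ξ):
  D: 135 − 2(58.25) = 18.5
  E: 0 + 1(58.25) = 58.25

58.3 kmol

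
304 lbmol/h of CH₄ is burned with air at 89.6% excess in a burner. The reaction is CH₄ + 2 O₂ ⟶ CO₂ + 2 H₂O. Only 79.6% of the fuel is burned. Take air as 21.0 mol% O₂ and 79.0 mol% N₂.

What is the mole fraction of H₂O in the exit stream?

0.0835

Stoichiometric O₂ = 2 × 304 = 608 lbmol/h; O₂ fed = 608 × 1.896 = 1153 lbmol/h.
N₂ fed = 1153 × 79/21 = 4337 lbmol/h.
Fuel reacted = 0.796 × 304 → ξ = 242 lbmol/h.
Outlet (n = n₀ + ν ξ):
  CH₄: 304 − 1(242) = 62.02
  O₂: 1153 − 2(242) = 668.8
  N₂: 4337 (inert)
  CO₂: 0 + 1(242) = 242
  H₂O: 0 + 2(242) = 484
Total out = 5793 lbmol/h; y_H₂O = 484 / 5793 = 0.08354.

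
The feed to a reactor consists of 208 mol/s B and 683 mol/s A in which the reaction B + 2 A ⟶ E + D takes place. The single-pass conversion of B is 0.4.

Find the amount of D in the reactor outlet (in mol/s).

83.2 mol/s

B reacted = 0.4 × 208 = 83.2 mol/s; ν_B = −1, so ξ = 83.2/1 = 83.2 mol/s.
Outlet amounts (n = n₀ + ν ξ):
  B: 208 − 1(83.2) = 124.8
  A: 683 − 2(83.2) = 516.6
  E: 0 + 1(83.2) = 83.2
  D: 0 + 1(83.2) = 83.2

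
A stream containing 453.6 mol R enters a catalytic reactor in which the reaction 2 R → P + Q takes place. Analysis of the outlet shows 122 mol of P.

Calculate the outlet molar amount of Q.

122 mol

For P: n = n₀ + 1ξ → 122 = 0 + 1ξ, giving ξ = 122 mol.
Outlet amounts (n = n₀ + ν ξ):
  R: 453.6 − 2(122) = 209.6
  P: 0 + 1(122) = 122
  Q: 0 + 1(122) = 122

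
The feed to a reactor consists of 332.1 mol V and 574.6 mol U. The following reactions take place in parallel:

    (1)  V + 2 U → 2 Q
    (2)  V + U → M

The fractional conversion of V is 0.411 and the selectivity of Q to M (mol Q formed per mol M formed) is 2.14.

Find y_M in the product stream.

0.0856

Conversion of V: V consumed = 0.411 × 332.1 = 136.5 mol = 1ξ₁ + 1ξ₂.
Selectivity: 2ξ₁ / (1ξ₂) = 2.14 → ξ₁ = 1.07 ξ₂.
Substitute: (1·1.07 + 1) ξ₂ = 136.5 → ξ₂ = 65.94 mol, ξ₁ = 70.55 mol.
Outlet amounts (n = n₀ + Σ ν·ξ):
  V: 332.1 − 1(70.55) − 1(65.94) = 195.6
  U: 574.6 − 2(70.55) − 1(65.94) = 367.6
  Q: 0 + 2(70.55) = 141.1
  M: 0 + 1(65.94) = 65.94
Total out = 770.2 mol; y_M = 65.94 / 770.2 = 0.08561.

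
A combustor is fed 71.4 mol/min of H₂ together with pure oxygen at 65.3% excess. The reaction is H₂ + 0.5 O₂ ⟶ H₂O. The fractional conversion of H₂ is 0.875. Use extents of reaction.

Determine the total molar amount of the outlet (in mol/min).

Stoichiometric O₂ = 0.5 × 71.4 = 35.7 mol/min; O₂ fed = 35.7 × 1.653 = 59.01 mol/min.
Fuel reacted = 0.875 × 71.4 → ξ = 62.48 mol/min.
Outlet (n = n₀ + ν ξ):
  H₂: 71.4 − 1(62.48) = 8.925
  O₂: 59.01 − 0.5(62.48) = 27.77
  H₂O: 0 + 1(62.48) = 62.48
Total out = 8.925 + 27.77 + 62.48 = 99.17 mol/min.

99.2 mol/min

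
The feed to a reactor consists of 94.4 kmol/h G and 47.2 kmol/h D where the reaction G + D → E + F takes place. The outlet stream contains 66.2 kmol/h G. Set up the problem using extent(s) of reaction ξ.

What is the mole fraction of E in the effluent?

0.199

For G: n = n₀ − 1ξ → 66.2 = 94.4 − 1ξ, giving ξ = 28.2 kmol/h.
Outlet amounts (n = n₀ + ν ξ):
  G: 94.4 − 1(28.2) = 66.2
  D: 47.2 − 1(28.2) = 19
  E: 0 + 1(28.2) = 28.2
  F: 0 + 1(28.2) = 28.2
Total out = 141.6 kmol/h; y_E = 28.2 / 141.6 = 0.1992.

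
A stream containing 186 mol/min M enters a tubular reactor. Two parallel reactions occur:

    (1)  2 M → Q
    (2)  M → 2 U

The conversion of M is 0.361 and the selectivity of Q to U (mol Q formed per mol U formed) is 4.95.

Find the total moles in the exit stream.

157 mol/min

Conversion of M: M consumed = 0.361 × 186 = 67.15 mol/min = 2ξ₁ + 1ξ₂.
Selectivity: 1ξ₁ / (2ξ₂) = 4.95 → ξ₁ = 9.9 ξ₂.
Substitute: (2·9.9 + 1) ξ₂ = 67.15 → ξ₂ = 3.228 mol/min, ξ₁ = 31.96 mol/min.
Outlet amounts (n = n₀ + Σ ν·ξ):
  M: 186 − 2(31.96) − 1(3.228) = 118.9
  Q: 0 + 1(31.96) = 31.96
  U: 0 + 2(3.228) = 6.456
Total out = 118.9 + 31.96 + 6.456 = 157.3 mol/min.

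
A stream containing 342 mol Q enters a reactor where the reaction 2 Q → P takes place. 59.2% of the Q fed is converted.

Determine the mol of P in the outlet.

101 mol

Q reacted = 0.592 × 342 = 202.5 mol; ν_Q = −2, so ξ = 202.5/2 = 101.2 mol.
Outlet amounts (n = n₀ + ν ξ):
  Q: 342 − 2(101.2) = 139.5
  P: 0 + 1(101.2) = 101.2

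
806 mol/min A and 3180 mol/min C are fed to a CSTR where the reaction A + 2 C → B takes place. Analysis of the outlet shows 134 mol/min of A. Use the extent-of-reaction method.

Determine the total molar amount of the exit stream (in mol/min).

2640 mol/min

For A: n = n₀ − 1ξ → 134 = 806 − 1ξ, giving ξ = 672 mol/min.
Outlet amounts (n = n₀ + ν ξ):
  A: 806 − 1(672) = 134
  C: 3180 − 2(672) = 1836
  B: 0 + 1(672) = 672
Total out = 134 + 1836 + 672 = 2642 mol/min.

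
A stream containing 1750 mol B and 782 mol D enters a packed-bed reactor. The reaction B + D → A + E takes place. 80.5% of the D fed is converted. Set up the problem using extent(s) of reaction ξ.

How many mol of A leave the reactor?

D reacted = 0.805 × 782 = 629.5 mol; ν_D = −1, so ξ = 629.5/1 = 629.5 mol.
Outlet amounts (n = n₀ + ν ξ):
  B: 1750 − 1(629.5) = 1120
  D: 782 − 1(629.5) = 152.5
  A: 0 + 1(629.5) = 629.5
  E: 0 + 1(629.5) = 629.5

630 mol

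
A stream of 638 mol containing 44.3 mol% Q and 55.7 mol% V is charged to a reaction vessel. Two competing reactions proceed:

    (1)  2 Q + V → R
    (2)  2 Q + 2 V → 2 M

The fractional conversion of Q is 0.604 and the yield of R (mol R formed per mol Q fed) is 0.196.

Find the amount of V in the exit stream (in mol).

Yield of R: 1ξ₁ / 282.6 = 0.196 → ξ₁ = 55.4 mol.
Conversion of Q: 2ξ₁ + 2ξ₂ = 0.604 × 282.6 = 170.7 → ξ₂ = 29.96 mol.
Outlet amounts (n = n₀ + Σ ν·ξ):
  Q: 282.6 − 2(55.4) − 2(29.96) = 111.9
  V: 355.4 − 1(55.4) − 2(29.96) = 240.1
  R: 0 + 1(55.4) = 55.4
  M: 0 + 2(29.96) = 59.92

240 mol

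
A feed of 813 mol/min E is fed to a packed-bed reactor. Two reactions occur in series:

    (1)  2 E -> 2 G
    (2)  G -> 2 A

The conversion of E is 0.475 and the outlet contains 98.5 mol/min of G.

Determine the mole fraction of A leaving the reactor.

Conversion of E: E consumed = 2ξ₁ = 0.475 × 813 → ξ₁ = 193.1 mol/min.
G balance: n_G = 0 + 2ξ₁ − 1ξ₂ = 98.5 → ξ₂ = (2·193.1 − 98.5)/1 = 287.7 mol/min.
Outlet amounts (n = n₀ + Σ ν·ξ):
  E: 813 − 2(193.1) = 426.8
  G: 0 + 2(193.1) − 1(287.7) = 98.5
  A: 0 + 2(287.7) = 575.3
Total out = 1101 mol/min; y_A = 575.3 / 1101 = 0.5227.

0.523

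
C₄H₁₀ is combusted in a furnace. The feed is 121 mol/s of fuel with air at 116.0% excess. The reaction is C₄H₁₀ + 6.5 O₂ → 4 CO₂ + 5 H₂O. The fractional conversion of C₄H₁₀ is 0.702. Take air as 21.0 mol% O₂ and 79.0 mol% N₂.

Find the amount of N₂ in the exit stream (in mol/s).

Stoichiometric O₂ = 6.5 × 121 = 786.5 mol/s; O₂ fed = 786.5 × 2.160 = 1699 mol/s.
N₂ fed = 1699 × 79/21 = 6391 mol/s.
Fuel reacted = 0.702 × 121 → ξ = 84.94 mol/s.
Outlet (n = n₀ + ν ξ):
  C₄H₁₀: 121 − 1(84.94) = 36.06
  O₂: 1699 − 6.5(84.94) = 1147
  N₂: 6391 (inert)
  CO₂: 0 + 4(84.94) = 339.8
  H₂O: 0 + 5(84.94) = 424.7

6390 mol/s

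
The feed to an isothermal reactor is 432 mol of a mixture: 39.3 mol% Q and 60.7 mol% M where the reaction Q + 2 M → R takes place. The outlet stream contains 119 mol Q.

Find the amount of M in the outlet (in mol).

161 mol

For Q: n = n₀ − 1ξ → 119 = 169.8 − 1ξ, giving ξ = 50.78 mol.
Outlet amounts (n = n₀ + ν ξ):
  Q: 169.8 − 1(50.78) = 119
  M: 262.2 − 2(50.78) = 160.7
  R: 0 + 1(50.78) = 50.78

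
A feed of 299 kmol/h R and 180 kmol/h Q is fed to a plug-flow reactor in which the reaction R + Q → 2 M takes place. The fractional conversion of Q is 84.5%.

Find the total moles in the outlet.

479 kmol/h

Q reacted = 0.845 × 180 = 152.1 kmol/h; ν_Q = −1, so ξ = 152.1/1 = 152.1 kmol/h.
Outlet amounts (n = n₀ + ν ξ):
  R: 299 − 1(152.1) = 146.9
  Q: 180 − 1(152.1) = 27.9
  M: 0 + 2(152.1) = 304.2
Total out = 146.9 + 27.9 + 304.2 = 479 kmol/h.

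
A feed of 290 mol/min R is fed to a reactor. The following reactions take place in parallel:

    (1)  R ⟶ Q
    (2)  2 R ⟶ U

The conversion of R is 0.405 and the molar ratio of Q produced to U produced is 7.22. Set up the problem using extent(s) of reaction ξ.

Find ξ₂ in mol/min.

Conversion of R: R consumed = 0.405 × 290 = 117.5 mol/min = 1ξ₁ + 2ξ₂.
Selectivity: 1ξ₁ / (1ξ₂) = 7.22 → ξ₁ = 7.22 ξ₂.
Substitute: (1·7.22 + 2) ξ₂ = 117.5 → ξ₂ = 12.74 mol/min, ξ₁ = 91.97 mol/min.
Outlet amounts (n = n₀ + Σ ν·ξ):
  R: 290 − 1(91.97) − 2(12.74) = 172.5
  Q: 0 + 1(91.97) = 91.97
  U: 0 + 1(12.74) = 12.74

ξ₂ = 12.7 mol/min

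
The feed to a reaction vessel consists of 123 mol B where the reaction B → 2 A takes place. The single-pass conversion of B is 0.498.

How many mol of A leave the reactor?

B reacted = 0.498 × 123 = 61.25 mol; ν_B = −1, so ξ = 61.25/1 = 61.25 mol.
Outlet amounts (n = n₀ + ν ξ):
  B: 123 − 1(61.25) = 61.75
  A: 0 + 2(61.25) = 122.5

123 mol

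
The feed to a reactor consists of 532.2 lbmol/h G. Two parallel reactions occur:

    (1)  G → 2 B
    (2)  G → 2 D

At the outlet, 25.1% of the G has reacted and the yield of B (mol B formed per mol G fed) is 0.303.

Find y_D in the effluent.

Yield of B: 2ξ₁ / 532.2 = 0.303 → ξ₁ = 80.63 lbmol/h.
Conversion of G: 1ξ₁ + 1ξ₂ = 0.251 × 532.2 = 133.6 → ξ₂ = 52.95 lbmol/h.
Outlet amounts (n = n₀ + Σ ν·ξ):
  G: 532.2 − 1(80.63) − 1(52.95) = 398.6
  B: 0 + 2(80.63) = 161.3
  D: 0 + 2(52.95) = 105.9
Total out = 665.8 lbmol/h; y_D = 105.9 / 665.8 = 0.1591.

0.159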